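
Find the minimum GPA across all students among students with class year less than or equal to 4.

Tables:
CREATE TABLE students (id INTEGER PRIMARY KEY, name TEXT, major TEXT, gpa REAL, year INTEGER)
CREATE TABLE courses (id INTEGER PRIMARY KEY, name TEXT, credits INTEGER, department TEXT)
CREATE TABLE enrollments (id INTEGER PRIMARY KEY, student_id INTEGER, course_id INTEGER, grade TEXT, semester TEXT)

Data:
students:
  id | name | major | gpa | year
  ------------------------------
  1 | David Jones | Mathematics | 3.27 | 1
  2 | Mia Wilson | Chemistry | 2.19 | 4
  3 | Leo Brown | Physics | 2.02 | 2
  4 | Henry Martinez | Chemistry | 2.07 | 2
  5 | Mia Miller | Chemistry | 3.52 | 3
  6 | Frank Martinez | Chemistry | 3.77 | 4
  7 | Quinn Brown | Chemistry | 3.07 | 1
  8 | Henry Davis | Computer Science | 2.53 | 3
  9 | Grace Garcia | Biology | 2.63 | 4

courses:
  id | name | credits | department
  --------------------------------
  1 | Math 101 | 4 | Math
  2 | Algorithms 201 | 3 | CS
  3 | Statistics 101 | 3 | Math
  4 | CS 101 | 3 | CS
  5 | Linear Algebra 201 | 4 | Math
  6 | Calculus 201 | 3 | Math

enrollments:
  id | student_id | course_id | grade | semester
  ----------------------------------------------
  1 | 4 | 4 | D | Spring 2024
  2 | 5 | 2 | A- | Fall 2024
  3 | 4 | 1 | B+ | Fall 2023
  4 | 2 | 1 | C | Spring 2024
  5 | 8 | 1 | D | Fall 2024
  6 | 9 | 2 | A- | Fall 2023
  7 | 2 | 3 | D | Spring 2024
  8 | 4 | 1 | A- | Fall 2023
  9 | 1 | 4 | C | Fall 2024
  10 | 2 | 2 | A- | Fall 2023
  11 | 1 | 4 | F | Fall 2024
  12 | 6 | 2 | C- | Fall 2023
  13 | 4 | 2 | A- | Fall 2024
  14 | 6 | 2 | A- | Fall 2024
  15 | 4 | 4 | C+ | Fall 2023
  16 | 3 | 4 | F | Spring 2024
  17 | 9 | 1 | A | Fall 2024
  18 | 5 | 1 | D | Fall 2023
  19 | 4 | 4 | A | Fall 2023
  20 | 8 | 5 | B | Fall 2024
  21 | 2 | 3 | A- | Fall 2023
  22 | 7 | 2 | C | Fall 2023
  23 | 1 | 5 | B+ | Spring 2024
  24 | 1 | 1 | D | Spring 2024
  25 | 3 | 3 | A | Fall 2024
SELECT MIN(gpa) FROM students WHERE year <= 4

Execution result:
2.02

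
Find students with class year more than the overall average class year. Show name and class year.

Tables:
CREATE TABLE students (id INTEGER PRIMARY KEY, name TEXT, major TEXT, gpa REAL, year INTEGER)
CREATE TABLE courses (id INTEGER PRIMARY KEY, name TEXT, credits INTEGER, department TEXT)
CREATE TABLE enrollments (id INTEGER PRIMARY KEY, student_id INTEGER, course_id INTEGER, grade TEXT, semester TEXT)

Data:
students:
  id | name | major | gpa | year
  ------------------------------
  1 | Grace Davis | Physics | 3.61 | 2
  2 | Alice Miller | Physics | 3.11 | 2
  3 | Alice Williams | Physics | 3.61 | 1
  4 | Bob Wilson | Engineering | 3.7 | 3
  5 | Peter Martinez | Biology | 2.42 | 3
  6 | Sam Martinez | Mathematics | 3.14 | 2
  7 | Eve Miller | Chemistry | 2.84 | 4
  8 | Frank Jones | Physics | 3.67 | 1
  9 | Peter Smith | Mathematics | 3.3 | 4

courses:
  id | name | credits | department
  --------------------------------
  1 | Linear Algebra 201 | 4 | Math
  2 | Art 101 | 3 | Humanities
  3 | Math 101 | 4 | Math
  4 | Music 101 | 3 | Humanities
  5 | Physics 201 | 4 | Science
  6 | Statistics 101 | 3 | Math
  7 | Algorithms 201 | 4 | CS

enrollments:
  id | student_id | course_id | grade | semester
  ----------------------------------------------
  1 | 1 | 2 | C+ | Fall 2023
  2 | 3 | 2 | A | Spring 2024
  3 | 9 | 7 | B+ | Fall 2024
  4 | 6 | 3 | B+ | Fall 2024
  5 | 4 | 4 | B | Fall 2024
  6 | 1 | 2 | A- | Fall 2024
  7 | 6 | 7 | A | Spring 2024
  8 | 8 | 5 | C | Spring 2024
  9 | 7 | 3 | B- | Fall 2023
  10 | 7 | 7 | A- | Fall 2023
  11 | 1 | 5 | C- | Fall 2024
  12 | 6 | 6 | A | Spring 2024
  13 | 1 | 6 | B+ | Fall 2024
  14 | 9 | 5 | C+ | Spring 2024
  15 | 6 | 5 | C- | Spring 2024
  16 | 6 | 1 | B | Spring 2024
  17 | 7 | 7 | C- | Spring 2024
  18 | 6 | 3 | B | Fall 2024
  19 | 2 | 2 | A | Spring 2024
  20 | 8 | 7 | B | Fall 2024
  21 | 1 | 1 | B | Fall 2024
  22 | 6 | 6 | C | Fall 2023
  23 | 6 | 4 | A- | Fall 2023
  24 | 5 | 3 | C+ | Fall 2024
SELECT name, year FROM students WHERE year > (SELECT AVG(year) FROM students)

Execution result:
name | year
Bob Wilson | 3
Peter Martinez | 3
Eve Miller | 4
Peter Smith | 4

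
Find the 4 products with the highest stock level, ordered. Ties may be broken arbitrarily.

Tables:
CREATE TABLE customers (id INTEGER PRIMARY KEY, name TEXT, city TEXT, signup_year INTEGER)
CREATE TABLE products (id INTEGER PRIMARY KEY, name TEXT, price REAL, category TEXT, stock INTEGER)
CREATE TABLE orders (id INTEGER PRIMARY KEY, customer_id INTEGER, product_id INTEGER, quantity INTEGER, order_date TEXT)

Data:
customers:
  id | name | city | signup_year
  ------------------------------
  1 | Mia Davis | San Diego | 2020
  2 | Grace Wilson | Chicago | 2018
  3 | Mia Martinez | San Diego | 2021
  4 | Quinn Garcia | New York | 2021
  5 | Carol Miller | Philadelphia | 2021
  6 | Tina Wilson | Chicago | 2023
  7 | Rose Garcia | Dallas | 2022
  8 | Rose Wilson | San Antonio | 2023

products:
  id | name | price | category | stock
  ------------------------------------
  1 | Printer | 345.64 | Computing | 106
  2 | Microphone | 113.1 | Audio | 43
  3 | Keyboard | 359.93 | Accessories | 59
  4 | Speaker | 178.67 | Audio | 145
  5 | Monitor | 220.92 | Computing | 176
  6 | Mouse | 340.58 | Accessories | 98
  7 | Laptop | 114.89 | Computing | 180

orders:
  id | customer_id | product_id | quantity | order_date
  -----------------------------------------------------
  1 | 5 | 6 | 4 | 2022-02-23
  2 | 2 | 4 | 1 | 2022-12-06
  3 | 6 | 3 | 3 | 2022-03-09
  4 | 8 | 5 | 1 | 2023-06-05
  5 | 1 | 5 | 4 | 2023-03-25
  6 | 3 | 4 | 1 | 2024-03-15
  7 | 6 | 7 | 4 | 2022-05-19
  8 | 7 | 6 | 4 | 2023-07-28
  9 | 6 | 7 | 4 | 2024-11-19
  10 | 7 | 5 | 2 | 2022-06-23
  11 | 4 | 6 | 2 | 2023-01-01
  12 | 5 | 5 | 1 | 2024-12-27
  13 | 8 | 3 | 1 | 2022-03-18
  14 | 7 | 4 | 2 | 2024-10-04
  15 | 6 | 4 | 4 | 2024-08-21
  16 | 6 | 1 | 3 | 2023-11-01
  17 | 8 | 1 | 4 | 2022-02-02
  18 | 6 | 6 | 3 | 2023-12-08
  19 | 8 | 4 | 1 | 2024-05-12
SELECT name, stock FROM products ORDER BY stock DESC LIMIT 4

Execution result:
name | stock
Laptop | 180
Monitor | 176
Speaker | 145
Printer | 106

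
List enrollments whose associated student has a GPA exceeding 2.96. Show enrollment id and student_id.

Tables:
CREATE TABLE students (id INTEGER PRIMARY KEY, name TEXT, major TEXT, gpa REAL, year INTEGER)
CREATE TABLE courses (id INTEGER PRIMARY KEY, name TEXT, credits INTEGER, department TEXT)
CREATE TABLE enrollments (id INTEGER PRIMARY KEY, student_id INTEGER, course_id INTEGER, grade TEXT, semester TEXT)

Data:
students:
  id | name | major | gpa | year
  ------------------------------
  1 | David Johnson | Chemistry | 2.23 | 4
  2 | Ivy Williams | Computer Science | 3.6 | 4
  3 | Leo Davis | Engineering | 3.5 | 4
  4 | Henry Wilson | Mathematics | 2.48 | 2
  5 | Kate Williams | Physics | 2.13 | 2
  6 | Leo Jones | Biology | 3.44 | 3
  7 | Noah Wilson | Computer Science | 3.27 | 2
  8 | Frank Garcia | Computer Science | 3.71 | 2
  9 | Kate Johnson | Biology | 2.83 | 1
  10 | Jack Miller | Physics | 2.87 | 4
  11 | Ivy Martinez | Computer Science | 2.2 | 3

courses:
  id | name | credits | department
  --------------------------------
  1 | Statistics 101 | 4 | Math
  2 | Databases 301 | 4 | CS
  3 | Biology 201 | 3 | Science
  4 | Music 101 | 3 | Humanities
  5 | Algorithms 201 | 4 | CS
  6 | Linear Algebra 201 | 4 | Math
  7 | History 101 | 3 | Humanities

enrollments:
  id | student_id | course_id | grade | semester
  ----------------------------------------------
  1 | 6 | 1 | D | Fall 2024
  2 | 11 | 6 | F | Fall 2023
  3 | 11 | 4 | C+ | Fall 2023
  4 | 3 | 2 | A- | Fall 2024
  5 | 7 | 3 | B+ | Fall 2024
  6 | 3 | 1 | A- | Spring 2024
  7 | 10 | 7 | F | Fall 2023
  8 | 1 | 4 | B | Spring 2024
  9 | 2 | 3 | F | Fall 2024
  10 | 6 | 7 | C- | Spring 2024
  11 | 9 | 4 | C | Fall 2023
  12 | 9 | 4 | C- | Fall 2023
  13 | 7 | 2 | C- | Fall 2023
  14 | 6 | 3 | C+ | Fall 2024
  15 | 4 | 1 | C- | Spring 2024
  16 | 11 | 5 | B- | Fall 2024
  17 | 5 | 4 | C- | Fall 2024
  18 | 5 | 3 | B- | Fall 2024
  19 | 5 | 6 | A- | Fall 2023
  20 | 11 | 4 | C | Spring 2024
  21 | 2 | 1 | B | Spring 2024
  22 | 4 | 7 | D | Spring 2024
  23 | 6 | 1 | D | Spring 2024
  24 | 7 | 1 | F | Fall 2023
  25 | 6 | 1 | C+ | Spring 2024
SELECT id, student_id FROM enrollments WHERE student_id IN (SELECT id FROM students WHERE gpa > 2.96)

Execution result:
id | student_id
1 | 6
4 | 3
5 | 7
6 | 3
9 | 2
10 | 6
13 | 7
14 | 6
21 | 2
23 | 6
24 | 7
25 | 6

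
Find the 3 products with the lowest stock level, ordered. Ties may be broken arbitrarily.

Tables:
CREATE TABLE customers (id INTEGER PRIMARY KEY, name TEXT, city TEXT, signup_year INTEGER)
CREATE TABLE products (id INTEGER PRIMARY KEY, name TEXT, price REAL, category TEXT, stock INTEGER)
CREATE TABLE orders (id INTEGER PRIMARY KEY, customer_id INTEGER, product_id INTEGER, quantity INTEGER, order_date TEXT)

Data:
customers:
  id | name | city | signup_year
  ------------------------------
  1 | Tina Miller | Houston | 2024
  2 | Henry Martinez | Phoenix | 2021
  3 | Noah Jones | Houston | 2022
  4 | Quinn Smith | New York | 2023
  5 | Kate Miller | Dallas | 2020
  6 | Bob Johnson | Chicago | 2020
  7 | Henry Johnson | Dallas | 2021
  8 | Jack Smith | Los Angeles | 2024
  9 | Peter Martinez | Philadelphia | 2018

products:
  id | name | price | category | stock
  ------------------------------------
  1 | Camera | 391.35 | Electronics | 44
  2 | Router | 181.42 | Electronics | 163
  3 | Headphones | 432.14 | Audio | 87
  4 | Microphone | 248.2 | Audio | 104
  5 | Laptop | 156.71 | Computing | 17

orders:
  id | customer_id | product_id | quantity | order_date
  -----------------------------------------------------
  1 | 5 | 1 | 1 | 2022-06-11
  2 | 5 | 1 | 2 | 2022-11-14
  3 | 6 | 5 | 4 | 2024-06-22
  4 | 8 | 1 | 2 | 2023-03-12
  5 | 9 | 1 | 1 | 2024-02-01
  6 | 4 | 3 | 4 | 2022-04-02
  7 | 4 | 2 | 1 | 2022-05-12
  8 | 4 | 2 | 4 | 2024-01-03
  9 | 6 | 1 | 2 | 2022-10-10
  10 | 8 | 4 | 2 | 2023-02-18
SELECT name, stock FROM products ORDER BY stock ASC LIMIT 3

Execution result:
name | stock
Laptop | 17
Camera | 44
Headphones | 87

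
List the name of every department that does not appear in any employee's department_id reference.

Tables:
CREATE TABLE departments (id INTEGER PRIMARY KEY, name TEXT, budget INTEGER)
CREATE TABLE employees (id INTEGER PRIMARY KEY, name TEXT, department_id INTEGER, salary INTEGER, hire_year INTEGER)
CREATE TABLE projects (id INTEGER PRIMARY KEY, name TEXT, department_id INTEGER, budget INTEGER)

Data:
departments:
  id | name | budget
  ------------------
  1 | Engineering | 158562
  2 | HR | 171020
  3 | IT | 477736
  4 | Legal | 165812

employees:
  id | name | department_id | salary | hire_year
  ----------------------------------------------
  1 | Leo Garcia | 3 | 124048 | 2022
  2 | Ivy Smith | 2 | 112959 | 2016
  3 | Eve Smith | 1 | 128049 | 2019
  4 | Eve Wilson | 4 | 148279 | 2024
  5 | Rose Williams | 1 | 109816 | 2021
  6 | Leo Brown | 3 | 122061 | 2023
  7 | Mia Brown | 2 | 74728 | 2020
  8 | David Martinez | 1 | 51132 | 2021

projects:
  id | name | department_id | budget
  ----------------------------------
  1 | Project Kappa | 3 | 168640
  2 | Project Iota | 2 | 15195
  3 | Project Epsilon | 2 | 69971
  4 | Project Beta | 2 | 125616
SELECT p.name FROM departments p LEFT JOIN employees c ON c.department_id = p.id WHERE c.id IS NULL

Execution result:
(no rows)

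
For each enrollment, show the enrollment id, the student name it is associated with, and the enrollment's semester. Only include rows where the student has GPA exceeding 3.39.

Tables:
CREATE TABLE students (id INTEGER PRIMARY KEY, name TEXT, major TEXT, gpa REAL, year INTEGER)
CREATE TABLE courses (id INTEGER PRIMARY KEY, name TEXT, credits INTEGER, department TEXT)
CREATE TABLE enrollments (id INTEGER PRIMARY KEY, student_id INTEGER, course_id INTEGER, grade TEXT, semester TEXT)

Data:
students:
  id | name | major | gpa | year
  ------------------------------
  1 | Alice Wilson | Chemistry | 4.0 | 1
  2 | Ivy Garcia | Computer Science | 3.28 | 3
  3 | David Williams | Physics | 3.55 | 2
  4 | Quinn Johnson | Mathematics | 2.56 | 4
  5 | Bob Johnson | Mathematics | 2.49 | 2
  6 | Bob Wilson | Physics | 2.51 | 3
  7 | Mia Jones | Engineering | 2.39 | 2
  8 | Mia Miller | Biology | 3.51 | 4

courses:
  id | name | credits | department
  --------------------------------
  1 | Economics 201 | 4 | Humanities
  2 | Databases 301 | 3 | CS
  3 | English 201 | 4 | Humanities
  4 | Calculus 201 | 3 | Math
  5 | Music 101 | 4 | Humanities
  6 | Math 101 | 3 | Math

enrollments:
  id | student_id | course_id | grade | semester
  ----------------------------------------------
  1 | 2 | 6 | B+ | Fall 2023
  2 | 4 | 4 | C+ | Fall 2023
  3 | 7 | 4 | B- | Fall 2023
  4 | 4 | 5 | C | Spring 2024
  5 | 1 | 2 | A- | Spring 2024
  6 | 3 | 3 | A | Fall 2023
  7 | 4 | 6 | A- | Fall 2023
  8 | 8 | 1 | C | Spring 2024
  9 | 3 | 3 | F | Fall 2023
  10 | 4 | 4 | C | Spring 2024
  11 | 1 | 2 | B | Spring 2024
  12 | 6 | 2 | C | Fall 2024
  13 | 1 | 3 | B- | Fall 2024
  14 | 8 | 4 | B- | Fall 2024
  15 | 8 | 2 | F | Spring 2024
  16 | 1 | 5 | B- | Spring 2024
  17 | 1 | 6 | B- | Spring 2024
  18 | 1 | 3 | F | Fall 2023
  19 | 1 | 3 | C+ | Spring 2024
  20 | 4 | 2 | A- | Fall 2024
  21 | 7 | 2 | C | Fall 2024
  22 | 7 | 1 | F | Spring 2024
SELECT c.id, p.name AS student, c.semester FROM enrollments c JOIN students p ON c.student_id = p.id WHERE p.gpa > 3.39

Execution result:
id | student | semester
5 | Alice Wilson | Spring 2024
6 | David Williams | Fall 2023
8 | Mia Miller | Spring 2024
9 | David Williams | Fall 2023
11 | Alice Wilson | Spring 2024
13 | Alice Wilson | Fall 2024
14 | Mia Miller | Fall 2024
15 | Mia Miller | Spring 2024
16 | Alice Wilson | Spring 2024
17 | Alice Wilson | Spring 2024
18 | Alice Wilson | Fall 2023
19 | Alice Wilson | Spring 2024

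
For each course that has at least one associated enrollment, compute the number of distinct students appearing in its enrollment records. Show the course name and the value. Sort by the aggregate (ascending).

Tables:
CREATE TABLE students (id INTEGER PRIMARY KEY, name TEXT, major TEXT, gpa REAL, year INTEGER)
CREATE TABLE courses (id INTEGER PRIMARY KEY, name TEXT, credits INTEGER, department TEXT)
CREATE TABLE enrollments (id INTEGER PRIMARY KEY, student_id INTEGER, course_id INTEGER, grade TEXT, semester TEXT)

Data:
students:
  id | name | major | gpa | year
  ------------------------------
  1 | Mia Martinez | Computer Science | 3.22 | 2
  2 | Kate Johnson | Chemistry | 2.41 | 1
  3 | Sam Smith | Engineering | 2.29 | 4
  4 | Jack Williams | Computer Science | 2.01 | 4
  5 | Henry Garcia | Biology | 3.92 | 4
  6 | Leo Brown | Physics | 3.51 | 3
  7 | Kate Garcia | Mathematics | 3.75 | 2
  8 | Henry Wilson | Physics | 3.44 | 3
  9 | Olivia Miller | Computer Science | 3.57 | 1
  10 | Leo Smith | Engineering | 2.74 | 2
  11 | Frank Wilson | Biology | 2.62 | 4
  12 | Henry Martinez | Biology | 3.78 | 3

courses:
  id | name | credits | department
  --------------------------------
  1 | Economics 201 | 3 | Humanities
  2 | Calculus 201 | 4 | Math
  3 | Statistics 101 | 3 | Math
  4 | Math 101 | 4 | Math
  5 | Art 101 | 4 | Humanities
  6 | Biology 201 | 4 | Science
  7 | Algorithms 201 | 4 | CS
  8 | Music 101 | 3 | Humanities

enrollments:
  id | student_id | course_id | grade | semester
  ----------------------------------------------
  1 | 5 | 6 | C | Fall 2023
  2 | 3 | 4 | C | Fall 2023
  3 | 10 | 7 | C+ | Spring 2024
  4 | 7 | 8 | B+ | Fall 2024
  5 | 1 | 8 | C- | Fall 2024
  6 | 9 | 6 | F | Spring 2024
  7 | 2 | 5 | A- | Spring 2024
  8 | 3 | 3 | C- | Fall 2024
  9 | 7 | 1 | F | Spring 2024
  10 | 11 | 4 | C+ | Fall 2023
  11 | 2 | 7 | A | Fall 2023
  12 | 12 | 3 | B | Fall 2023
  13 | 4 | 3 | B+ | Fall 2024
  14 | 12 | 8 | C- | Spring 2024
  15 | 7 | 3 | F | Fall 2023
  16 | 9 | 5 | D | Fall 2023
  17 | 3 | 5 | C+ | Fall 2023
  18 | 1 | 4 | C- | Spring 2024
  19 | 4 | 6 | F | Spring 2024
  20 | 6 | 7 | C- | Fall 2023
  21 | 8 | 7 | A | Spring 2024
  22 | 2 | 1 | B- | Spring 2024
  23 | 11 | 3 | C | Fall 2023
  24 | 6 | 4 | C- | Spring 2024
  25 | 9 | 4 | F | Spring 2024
SELECT p.name, COUNT(DISTINCT c.student_id) AS distinct_student_count FROM enrollments c JOIN courses p ON c.course_id = p.id GROUP BY p.id, p.name ORDER BY distinct_student_count ASC

Execution result:
name | distinct_student_count
Economics 201 | 2
Art 101 | 3
Biology 201 | 3
Music 101 | 3
Algorithms 201 | 4
Statistics 101 | 5
Math 101 | 5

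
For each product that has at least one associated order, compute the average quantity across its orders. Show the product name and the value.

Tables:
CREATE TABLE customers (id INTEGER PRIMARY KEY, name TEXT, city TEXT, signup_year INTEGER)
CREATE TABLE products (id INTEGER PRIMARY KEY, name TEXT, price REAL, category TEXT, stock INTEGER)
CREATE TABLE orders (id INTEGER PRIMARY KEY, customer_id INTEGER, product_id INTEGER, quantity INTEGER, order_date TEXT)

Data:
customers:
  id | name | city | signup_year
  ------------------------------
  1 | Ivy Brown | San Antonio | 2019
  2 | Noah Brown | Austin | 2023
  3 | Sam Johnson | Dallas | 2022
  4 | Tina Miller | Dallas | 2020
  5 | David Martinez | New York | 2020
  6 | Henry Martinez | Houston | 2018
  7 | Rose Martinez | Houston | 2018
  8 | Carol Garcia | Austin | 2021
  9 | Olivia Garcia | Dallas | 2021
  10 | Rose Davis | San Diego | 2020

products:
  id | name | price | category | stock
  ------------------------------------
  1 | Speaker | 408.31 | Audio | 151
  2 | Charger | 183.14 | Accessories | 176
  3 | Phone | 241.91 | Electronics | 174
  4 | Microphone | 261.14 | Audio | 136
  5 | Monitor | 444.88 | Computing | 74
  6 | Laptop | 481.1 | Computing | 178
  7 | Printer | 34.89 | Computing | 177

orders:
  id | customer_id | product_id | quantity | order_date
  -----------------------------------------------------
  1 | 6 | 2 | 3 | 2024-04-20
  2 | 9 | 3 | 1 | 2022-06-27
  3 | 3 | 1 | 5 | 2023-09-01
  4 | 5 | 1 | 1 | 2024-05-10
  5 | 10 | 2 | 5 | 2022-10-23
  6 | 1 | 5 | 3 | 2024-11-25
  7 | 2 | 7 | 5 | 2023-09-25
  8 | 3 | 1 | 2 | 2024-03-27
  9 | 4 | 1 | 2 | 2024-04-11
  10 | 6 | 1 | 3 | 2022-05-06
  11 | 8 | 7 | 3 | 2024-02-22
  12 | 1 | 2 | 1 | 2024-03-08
SELECT p.name, AVG(c.quantity) AS avg_quantity FROM orders c JOIN products p ON c.product_id = p.id GROUP BY p.id, p.name

Execution result:
name | avg_quantity
Speaker | 2.60
Charger | 3.00
Phone | 1.00
Monitor | 3.00
Printer | 4.00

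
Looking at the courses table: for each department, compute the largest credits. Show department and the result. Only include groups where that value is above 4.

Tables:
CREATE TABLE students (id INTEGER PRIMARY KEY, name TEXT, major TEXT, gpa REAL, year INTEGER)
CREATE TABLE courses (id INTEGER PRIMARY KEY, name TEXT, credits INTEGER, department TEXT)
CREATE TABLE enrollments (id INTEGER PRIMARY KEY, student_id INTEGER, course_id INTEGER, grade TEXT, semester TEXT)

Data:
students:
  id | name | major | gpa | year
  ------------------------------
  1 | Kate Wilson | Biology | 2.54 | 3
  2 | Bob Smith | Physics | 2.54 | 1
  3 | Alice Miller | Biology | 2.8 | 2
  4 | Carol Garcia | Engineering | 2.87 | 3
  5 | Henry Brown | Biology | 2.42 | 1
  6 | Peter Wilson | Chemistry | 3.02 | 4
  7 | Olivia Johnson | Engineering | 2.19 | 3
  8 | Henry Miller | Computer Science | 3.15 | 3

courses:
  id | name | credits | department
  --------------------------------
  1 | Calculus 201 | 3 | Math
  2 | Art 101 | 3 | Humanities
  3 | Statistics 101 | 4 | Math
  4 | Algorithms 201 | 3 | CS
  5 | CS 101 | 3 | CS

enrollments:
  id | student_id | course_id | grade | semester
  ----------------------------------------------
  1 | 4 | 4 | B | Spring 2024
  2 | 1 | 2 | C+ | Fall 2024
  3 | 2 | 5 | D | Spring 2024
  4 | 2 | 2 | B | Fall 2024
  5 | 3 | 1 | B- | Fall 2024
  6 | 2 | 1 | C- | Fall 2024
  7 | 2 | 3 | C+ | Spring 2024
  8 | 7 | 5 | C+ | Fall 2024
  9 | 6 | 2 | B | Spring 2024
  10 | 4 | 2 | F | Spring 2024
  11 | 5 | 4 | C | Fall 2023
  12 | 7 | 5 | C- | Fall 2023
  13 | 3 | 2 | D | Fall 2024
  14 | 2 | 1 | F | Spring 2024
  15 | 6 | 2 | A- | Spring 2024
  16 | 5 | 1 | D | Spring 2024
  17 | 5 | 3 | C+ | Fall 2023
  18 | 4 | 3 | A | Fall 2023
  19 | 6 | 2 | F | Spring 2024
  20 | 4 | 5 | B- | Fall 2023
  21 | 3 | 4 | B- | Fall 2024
SELECT department, MAX(credits) AS max_credits FROM courses GROUP BY department HAVING MAX(credits) > 4

Execution result:
(no rows)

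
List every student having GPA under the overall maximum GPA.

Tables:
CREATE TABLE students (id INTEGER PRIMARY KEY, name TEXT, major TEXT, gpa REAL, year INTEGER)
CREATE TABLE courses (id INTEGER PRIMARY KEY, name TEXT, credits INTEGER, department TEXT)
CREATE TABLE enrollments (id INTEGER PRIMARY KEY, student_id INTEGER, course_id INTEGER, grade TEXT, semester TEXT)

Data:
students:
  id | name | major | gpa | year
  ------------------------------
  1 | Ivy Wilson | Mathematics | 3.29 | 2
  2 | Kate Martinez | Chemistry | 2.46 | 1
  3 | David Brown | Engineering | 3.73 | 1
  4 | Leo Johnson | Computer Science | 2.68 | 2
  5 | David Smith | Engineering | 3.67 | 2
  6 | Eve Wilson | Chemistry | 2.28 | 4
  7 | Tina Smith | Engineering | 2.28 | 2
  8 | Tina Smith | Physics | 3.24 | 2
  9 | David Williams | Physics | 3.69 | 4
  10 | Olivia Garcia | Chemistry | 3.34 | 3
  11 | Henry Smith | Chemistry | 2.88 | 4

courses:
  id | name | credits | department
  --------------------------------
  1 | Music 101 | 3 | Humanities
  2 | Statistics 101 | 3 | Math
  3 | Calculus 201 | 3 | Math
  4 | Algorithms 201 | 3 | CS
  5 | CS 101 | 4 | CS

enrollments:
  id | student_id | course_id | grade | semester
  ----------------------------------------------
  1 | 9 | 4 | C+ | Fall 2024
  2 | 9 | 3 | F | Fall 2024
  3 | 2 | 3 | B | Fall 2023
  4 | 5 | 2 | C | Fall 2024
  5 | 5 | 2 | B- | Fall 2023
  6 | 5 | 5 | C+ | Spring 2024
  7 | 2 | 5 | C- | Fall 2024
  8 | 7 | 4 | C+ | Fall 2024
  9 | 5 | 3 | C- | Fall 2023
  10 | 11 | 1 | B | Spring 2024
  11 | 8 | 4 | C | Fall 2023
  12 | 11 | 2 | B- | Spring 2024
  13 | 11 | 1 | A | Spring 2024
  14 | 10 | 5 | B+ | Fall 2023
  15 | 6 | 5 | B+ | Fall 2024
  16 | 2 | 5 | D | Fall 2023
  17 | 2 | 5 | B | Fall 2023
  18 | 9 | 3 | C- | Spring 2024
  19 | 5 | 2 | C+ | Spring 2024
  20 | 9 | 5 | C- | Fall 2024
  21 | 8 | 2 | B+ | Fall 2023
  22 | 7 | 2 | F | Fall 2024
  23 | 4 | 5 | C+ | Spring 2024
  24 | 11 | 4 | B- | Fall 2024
SELECT name, gpa FROM students WHERE gpa < (SELECT MAX(gpa) FROM students)

Execution result:
name | gpa
Ivy Wilson | 3.29
Kate Martinez | 2.46
Leo Johnson | 2.68
David Smith | 3.67
Eve Wilson | 2.28
Tina Smith | 2.28
Tina Smith | 3.24
David Williams | 3.69
Olivia Garcia | 3.34
Henry Smith | 2.88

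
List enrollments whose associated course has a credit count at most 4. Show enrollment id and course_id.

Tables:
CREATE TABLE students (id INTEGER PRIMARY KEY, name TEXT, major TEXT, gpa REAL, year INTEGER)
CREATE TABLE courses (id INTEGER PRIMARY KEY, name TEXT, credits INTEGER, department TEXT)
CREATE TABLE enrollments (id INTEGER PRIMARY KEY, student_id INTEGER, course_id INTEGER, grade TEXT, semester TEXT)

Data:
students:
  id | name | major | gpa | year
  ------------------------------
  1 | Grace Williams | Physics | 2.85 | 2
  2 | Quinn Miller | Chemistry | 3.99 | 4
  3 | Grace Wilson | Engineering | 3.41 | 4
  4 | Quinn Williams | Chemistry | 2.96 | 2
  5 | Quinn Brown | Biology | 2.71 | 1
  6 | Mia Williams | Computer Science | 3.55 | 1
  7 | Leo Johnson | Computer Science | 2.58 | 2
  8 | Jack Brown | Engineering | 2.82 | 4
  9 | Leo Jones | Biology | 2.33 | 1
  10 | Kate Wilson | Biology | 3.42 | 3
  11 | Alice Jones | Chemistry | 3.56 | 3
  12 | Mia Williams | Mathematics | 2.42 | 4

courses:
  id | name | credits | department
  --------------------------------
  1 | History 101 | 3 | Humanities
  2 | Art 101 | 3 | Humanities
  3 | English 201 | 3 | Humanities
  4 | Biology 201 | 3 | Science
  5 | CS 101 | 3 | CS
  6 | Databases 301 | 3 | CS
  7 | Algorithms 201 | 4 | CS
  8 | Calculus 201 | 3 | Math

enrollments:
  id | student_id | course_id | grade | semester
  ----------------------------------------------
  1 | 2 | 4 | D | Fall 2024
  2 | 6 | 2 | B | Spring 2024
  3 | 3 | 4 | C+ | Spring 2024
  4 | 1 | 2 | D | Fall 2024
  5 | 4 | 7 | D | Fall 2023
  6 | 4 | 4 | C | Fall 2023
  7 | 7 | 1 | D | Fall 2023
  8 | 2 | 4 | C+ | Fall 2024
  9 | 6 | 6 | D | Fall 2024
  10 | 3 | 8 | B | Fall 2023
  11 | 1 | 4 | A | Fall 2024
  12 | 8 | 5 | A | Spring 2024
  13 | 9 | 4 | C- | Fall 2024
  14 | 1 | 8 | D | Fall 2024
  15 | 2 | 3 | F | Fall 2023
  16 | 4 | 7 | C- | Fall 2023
SELECT id, course_id FROM enrollments WHERE course_id IN (SELECT id FROM courses WHERE credits <= 4)

Execution result:
id | course_id
1 | 4
2 | 2
3 | 4
4 | 2
5 | 7
6 | 4
7 | 1
8 | 4
9 | 6
10 | 8
11 | 4
12 | 5
13 | 4
14 | 8
15 | 3
16 | 7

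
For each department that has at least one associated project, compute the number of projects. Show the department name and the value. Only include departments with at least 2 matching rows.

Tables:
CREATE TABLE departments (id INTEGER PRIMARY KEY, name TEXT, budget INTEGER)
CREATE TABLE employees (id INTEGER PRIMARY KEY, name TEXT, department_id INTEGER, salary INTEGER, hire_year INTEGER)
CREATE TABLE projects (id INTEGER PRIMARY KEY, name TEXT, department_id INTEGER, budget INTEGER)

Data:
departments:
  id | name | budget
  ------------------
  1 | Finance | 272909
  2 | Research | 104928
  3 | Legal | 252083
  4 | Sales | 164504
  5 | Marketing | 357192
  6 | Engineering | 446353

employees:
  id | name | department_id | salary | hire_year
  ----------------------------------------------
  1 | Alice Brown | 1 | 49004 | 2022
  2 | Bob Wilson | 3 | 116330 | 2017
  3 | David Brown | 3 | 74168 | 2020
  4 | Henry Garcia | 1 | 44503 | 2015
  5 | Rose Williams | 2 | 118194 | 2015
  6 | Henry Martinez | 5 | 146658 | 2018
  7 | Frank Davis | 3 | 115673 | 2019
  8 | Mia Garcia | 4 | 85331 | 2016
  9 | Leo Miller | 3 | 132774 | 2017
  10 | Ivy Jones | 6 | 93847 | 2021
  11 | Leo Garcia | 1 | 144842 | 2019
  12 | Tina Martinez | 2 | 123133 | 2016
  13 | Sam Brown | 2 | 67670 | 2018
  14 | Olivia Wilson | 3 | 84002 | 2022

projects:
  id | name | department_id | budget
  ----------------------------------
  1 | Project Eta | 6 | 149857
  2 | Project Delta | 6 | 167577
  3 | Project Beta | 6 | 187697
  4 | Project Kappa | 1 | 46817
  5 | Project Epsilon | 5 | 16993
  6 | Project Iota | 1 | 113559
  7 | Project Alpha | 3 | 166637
SELECT p.name, COUNT(*) AS n FROM projects c JOIN departments p ON c.department_id = p.id GROUP BY p.id, p.name HAVING COUNT(*) >= 2

Execution result:
name | n
Finance | 2
Engineering | 3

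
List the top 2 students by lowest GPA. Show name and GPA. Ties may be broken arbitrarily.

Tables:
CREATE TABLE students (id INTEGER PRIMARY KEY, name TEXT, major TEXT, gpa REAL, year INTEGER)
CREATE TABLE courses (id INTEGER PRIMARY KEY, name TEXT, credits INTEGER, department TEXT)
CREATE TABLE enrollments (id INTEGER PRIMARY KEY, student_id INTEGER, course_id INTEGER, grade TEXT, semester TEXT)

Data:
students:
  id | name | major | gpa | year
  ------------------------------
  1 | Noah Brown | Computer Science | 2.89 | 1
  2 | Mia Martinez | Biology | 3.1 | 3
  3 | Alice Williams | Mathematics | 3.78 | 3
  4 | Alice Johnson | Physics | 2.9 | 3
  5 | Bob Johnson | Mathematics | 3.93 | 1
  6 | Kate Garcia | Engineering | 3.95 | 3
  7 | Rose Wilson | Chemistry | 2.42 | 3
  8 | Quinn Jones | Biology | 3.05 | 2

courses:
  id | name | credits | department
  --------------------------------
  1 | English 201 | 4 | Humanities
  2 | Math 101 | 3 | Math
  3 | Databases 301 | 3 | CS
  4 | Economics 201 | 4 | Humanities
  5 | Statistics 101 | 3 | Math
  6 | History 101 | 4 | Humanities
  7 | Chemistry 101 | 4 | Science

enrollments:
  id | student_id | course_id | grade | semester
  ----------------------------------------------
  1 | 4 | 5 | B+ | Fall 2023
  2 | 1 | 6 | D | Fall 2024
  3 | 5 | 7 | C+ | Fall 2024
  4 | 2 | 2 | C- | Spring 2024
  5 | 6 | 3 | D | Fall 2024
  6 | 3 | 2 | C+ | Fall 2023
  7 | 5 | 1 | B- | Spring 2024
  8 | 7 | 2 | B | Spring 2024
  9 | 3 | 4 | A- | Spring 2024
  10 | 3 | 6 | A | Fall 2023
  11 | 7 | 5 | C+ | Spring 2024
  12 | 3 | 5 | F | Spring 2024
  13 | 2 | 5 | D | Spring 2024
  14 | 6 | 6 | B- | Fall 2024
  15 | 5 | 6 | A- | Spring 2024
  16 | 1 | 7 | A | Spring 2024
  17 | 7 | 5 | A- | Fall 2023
SELECT name, gpa FROM students ORDER BY gpa ASC LIMIT 2

Execution result:
name | gpa
Rose Wilson | 2.42
Noah Brown | 2.89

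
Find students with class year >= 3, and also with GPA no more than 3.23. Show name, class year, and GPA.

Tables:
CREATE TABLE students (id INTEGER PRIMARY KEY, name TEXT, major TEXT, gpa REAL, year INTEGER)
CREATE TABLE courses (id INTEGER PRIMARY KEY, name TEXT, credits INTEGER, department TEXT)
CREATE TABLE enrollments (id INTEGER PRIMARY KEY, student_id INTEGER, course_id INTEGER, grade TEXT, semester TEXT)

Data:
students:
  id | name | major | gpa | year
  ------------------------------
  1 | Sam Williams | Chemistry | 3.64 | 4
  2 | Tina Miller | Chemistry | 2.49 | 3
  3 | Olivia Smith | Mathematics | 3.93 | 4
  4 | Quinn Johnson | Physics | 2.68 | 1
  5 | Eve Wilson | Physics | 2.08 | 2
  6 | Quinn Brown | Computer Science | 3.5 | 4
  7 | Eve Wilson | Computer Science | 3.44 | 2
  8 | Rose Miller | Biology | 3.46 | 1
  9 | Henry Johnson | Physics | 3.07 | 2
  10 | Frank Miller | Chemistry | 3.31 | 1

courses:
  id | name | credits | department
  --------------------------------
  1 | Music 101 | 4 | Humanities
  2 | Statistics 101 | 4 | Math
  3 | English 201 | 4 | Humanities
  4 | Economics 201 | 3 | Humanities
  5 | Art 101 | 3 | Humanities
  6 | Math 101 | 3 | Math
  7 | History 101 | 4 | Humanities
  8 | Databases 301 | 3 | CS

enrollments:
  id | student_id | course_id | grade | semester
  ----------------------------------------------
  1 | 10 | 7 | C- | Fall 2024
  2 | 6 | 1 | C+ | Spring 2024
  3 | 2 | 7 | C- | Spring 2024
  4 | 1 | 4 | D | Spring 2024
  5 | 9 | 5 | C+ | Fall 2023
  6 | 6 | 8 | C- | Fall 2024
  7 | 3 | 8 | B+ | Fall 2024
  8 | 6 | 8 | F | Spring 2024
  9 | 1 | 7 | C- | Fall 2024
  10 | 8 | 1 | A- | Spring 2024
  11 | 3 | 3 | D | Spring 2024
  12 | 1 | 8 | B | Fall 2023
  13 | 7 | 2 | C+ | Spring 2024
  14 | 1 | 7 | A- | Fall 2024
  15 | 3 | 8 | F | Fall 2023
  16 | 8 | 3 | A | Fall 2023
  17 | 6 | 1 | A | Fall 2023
SELECT name, year, gpa FROM students WHERE year >= 3 AND gpa <= 3.23

Execution result:
name | year | gpa
Tina Miller | 3 | 2.49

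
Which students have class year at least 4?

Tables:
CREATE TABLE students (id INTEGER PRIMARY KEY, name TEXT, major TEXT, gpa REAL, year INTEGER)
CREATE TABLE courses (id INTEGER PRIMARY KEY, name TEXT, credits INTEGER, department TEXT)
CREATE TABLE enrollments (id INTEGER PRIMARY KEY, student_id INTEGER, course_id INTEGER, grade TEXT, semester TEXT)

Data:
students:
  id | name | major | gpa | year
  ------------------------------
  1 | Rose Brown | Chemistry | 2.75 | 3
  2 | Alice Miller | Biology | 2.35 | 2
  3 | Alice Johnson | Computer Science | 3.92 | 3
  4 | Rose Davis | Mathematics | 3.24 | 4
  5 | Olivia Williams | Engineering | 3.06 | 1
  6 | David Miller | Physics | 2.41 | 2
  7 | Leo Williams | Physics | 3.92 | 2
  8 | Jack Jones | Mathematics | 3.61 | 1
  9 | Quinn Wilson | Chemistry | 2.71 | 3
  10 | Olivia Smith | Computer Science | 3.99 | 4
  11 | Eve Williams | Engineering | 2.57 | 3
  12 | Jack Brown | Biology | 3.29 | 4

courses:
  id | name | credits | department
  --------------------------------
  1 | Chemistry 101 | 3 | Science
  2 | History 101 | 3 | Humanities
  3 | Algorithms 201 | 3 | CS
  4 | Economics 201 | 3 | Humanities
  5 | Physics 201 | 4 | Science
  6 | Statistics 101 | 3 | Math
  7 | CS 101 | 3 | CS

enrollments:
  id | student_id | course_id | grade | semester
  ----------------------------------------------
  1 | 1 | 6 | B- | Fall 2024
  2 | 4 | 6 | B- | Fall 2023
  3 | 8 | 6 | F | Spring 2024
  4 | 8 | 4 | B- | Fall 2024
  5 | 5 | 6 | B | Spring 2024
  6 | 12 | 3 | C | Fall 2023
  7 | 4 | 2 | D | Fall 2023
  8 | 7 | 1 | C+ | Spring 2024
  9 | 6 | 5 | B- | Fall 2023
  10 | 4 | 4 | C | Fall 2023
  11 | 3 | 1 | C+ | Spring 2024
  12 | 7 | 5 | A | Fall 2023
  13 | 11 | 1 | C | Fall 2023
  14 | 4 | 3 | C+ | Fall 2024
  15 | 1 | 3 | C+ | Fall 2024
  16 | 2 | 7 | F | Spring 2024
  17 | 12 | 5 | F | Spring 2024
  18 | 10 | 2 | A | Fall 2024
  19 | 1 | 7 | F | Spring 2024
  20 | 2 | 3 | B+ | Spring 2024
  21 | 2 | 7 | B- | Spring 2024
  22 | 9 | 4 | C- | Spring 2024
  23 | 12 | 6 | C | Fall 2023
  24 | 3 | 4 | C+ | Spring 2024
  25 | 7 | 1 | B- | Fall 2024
SELECT name, year FROM students WHERE year >= 4

Execution result:
name | year
Rose Davis | 4
Olivia Smith | 4
Jack Brown | 4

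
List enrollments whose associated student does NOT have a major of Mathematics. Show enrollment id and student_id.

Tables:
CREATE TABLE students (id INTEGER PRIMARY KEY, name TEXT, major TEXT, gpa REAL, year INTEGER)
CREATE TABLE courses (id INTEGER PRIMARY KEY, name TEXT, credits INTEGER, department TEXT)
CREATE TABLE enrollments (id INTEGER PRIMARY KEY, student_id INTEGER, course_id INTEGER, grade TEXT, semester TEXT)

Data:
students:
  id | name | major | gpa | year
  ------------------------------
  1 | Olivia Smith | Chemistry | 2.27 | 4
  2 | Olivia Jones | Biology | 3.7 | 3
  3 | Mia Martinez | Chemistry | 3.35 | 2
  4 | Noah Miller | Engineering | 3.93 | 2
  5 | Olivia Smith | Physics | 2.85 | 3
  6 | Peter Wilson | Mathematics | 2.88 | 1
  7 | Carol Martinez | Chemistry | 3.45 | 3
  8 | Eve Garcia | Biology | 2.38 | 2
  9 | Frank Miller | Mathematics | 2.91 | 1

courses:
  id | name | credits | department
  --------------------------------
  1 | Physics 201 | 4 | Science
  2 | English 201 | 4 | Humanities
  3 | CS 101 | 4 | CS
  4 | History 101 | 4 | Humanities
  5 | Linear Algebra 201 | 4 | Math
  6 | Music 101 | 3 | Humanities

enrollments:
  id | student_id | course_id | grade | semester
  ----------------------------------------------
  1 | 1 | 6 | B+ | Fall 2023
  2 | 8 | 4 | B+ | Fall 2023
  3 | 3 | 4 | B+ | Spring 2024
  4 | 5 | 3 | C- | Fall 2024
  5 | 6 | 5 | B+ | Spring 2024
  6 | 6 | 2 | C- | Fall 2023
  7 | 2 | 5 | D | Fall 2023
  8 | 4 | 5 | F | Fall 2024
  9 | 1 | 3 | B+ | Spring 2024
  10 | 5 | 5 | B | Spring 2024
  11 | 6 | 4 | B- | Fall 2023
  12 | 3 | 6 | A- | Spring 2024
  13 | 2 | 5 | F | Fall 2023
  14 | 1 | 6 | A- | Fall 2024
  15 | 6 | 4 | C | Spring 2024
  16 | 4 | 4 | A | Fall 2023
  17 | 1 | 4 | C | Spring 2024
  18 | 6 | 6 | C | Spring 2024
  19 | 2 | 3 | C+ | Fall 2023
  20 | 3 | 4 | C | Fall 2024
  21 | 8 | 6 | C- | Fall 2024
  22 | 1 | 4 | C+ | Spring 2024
SELECT id, student_id FROM enrollments WHERE student_id NOT IN (SELECT id FROM students WHERE major = 'Mathematics')

Execution result:
id | student_id
1 | 1
2 | 8
3 | 3
4 | 5
7 | 2
8 | 4
9 | 1
10 | 5
12 | 3
13 | 2
14 | 1
16 | 4
17 | 1
19 | 2
20 | 3
21 | 8
22 | 1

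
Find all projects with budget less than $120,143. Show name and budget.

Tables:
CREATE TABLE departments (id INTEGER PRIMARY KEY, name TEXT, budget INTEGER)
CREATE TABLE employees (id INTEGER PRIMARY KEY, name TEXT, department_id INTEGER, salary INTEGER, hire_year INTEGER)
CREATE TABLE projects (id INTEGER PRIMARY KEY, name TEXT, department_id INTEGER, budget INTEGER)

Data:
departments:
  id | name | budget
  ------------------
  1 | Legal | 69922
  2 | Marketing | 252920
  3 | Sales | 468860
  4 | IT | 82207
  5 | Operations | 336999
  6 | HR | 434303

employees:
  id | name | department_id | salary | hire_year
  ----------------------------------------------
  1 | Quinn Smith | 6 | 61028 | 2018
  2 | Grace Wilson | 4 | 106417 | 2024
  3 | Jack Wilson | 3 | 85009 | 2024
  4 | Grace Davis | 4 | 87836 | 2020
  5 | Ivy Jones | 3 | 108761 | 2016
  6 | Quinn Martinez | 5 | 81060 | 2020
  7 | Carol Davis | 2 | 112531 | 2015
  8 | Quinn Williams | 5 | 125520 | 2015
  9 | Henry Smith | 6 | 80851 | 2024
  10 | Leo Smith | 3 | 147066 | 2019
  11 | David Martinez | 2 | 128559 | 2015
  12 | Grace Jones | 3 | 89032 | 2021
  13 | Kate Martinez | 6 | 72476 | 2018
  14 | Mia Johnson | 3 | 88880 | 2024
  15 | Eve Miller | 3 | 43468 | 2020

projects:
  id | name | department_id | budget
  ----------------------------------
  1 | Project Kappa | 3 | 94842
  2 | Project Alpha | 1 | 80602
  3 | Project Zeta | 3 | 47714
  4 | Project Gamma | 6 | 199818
SELECT name, budget FROM projects WHERE budget < 120143

Execution result:
name | budget
Project Kappa | 94842
Project Alpha | 80602
Project Zeta | 47714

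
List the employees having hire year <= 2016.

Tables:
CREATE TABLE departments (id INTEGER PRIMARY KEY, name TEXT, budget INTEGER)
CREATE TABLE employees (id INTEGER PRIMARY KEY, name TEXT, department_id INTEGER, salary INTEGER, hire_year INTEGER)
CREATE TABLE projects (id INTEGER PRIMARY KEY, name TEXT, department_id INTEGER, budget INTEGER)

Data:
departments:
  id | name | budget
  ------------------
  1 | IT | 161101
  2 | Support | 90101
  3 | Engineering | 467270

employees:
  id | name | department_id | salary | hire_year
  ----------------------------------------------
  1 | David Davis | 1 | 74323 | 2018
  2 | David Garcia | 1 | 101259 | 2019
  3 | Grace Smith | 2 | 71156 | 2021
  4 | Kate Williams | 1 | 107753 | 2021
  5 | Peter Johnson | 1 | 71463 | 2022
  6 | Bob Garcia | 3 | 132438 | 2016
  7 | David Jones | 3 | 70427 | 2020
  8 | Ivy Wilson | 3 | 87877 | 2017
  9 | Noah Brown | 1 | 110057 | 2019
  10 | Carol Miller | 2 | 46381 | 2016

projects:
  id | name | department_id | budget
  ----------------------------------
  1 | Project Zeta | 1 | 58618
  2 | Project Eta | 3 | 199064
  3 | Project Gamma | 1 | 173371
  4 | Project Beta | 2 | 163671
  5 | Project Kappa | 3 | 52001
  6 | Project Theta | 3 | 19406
SELECT name, hire_year FROM employees WHERE hire_year <= 2016

Execution result:
name | hire_year
Bob Garcia | 2016
Carol Miller | 2016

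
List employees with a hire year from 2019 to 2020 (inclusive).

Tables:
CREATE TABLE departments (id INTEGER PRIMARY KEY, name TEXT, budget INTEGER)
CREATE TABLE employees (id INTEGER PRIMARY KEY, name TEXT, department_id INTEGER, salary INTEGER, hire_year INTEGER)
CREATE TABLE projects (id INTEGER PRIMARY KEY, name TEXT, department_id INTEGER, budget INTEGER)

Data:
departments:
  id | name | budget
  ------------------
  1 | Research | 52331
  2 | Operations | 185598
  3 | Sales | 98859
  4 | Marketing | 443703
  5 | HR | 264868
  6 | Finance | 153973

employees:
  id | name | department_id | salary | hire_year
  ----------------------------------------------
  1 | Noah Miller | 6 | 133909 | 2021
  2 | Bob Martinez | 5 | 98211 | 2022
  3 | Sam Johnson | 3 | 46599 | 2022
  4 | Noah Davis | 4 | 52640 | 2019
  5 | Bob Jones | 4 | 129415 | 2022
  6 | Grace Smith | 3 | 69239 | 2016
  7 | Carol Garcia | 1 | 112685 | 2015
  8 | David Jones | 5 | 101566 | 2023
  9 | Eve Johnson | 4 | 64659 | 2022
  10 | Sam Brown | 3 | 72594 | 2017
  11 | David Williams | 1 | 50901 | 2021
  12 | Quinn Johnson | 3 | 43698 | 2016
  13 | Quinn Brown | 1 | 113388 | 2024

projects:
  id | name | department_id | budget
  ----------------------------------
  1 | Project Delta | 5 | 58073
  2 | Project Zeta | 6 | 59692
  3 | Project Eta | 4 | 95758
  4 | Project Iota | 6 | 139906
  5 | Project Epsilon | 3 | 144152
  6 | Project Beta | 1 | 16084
SELECT name, hire_year FROM employees WHERE hire_year BETWEEN 2019 AND 2020

Execution result:
name | hire_year
Noah Davis | 2019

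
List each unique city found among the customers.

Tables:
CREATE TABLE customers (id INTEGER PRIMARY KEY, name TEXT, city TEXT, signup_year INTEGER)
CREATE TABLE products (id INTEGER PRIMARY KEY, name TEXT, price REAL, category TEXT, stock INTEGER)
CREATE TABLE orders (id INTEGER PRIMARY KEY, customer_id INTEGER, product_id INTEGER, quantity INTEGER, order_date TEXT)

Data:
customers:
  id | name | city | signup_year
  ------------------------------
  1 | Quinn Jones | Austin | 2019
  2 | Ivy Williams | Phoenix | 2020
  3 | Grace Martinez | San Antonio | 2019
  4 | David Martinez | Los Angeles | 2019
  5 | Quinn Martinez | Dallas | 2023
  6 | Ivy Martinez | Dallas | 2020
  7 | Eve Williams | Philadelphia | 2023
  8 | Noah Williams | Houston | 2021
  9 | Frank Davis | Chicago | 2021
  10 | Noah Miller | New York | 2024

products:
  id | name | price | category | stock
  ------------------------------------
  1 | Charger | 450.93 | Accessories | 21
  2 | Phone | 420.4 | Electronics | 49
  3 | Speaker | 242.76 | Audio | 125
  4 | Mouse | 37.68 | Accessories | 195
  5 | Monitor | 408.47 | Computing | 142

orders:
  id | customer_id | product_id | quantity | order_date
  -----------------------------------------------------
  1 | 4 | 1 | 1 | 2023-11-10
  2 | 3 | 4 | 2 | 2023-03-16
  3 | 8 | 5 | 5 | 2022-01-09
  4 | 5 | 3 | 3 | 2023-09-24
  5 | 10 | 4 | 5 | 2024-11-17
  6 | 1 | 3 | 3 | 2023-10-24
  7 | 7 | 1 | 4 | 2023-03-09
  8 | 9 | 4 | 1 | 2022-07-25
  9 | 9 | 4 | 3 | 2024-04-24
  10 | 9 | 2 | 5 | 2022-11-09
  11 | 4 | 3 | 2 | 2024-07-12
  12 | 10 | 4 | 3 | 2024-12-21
SELECT DISTINCT city FROM customers

Execution result:
city
Austin
Phoenix
San Antonio
Los Angeles
Dallas
Philadelphia
Houston
Chicago
New York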